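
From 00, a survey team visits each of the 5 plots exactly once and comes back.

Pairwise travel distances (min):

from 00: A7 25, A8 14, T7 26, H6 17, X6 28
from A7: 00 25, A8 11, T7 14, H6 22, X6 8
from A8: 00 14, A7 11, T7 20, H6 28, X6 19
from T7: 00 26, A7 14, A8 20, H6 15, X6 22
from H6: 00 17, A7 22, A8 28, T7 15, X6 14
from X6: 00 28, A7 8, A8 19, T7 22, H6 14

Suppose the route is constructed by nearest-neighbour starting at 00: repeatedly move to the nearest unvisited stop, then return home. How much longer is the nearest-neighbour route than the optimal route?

1 min longer than the optimal tour.

00: A8=14, H6=17, A7=25, T7=26, X6=28 ⇒ A8
A8: A7=11, X6=19, T7=20, H6=28 ⇒ A7
A7: X6=8, T7=14, H6=22 ⇒ X6
X6: H6=14, T7=22 ⇒ H6
H6: T7=15 ⇒ T7
NN route 00 → A8 → A7 → X6 → H6 → T7 → 00 costs 88.
Optimal: 00 → A8 → A7 → X6 → T7 → H6 → 00 costs 87 (by enumerating all 60 distinct tours).
Excess = 88 − 87 = 1.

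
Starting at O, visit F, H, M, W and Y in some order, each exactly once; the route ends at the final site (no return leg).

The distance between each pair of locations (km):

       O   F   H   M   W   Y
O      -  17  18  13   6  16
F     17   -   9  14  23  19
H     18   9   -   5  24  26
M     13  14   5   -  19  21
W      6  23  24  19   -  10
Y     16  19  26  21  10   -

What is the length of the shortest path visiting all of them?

There are 5! = 120 possible orderings.
O→F→H→M→W→Y: 17+9+5+19+10 = 60
O→F→H→M→Y→W: 17+9+5+21+10 = 62
O→F→H→W→M→Y: 17+9+24+19+21 = 90
O→F→H→W→Y→M: 17+9+24+10+21 = 81
O→F→H→Y→M→W: 17+9+26+21+19 = 92
O→F→H→Y→W→M: 17+9+26+10+19 = 81
O→F→M→H→W→Y: 17+14+5+24+10 = 70
O→F→M→H→Y→W: 17+14+5+26+10 = 72
O→F→M→W→H→Y: 17+14+19+24+26 = 100
O→F→M→W→Y→H: 17+14+19+10+26 = 86
O→F→M→Y→H→W: 17+14+21+26+24 = 102
O→F→M→Y→W→H: 17+14+21+10+24 = 86
O→F→W→H→M→Y: 17+23+24+5+21 = 90
O→F→W→H→Y→M: 17+23+24+26+21 = 111
… (106 more)
O→W→Y→F→H→M: 6+10+19+9+5 = 49  ← best
The minimum is 49.
One shortest path: O → W → Y → F → H → M.

49 km — the minimum one-way total.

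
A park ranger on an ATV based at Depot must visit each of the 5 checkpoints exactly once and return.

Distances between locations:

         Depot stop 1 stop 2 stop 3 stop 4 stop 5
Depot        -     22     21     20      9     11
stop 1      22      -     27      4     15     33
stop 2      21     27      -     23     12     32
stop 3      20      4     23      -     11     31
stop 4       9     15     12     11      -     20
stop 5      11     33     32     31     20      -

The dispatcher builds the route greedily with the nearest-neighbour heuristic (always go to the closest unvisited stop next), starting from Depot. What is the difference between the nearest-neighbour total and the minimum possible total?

The nearest-neighbour route is 2 longer than optimal.

Depot: stop 4=9, stop 5=11, stop 3=20, stop 2=21, stop 1=22 ⇒ stop 4
stop 4: stop 3=11, stop 2=12, stop 1=15, stop 5=20 ⇒ stop 3
stop 3: stop 1=4, stop 2=23, stop 5=31 ⇒ stop 1
stop 1: stop 2=27, stop 5=33 ⇒ stop 2
stop 2: stop 5=32 ⇒ stop 5
NN route Depot → stop 4 → stop 3 → stop 1 → stop 2 → stop 5 → Depot costs 94.
Optimal: Depot → stop 1 → stop 3 → stop 2 → stop 4 → stop 5 → Depot costs 92 (by enumerating all 60 distinct tours).
Excess = 94 − 92 = 2.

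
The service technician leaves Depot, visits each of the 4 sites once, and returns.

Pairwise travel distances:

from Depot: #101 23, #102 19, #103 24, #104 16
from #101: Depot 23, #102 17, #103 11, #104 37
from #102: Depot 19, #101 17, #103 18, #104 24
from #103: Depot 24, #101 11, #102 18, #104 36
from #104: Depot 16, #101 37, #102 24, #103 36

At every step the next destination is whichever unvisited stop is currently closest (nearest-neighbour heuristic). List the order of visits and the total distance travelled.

From Depot: distances to unvisited — #104=16, #102=19, #101=23, #103=24. Nearest is #104 (16).
From #104: distances to unvisited — #102=24, #103=36, #101=37. Nearest is #102 (24).
From #102: distances to unvisited — #101=17, #103=18. Nearest is #101 (17).
From #101: distances to unvisited — #103=11. Nearest is #103 (11).
Return #103→Depot: 24.
Total = 16 + 24 + 17 + 11 + 24 = 92.

Nearest-neighbour total = 92; route Depot → #104 → #102 → #101 → #103 → Depot.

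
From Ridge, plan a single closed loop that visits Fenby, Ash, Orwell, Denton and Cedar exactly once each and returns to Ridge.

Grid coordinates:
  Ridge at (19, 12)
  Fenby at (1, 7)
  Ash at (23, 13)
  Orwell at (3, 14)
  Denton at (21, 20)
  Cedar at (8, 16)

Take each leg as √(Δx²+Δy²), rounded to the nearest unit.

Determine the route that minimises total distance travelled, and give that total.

Ridge→Fenby→Ash→Orwell→Denton→Cedar→Ridge: 19+23+20+19+14+12 = 107
Ridge→Fenby→Ash→Orwell→Cedar→Denton→Ridge: 19+23+20+5+14+8 = 89
Ridge→Fenby→Ash→Denton→Orwell→Cedar→Ridge: 19+23+7+19+5+12 = 85
Ridge→Fenby→Ash→Denton→Cedar→Orwell→Ridge: 19+23+7+14+5+16 = 84
Ridge→Fenby→Ash→Cedar→Orwell→Denton→Ridge: 19+23+15+5+19+8 = 89
Ridge→Fenby→Ash→Cedar→Denton→Orwell→Ridge: 19+23+15+14+19+16 = 106
Ridge→Fenby→Orwell→Ash→Denton→Cedar→Ridge: 19+7+20+7+14+12 = 79
Ridge→Fenby→Orwell→Ash→Cedar→Denton→Ridge: 19+7+20+15+14+8 = 83
Ridge→Fenby→Orwell→Denton→Ash→Cedar→Ridge: 19+7+19+7+15+12 = 79
Ridge→Fenby→Orwell→Denton→Cedar→Ash→Ridge: 19+7+19+14+15+4 = 78
Ridge→Fenby→Orwell→Cedar→Ash→Denton→Ridge: 19+7+5+15+7+8 = 61
Ridge→Fenby→Orwell→Cedar→Denton→Ash→Ridge: 19+7+5+14+7+4 = 56
Ridge→Fenby→Denton→Ash→Orwell→Cedar→Ridge: 19+24+7+20+5+12 = 87
Ridge→Fenby→Denton→Ash→Cedar→Orwell→Ridge: 19+24+7+15+5+16 = 86
… (46 more)
The minimum is 56.
One optimal route: Ridge → Fenby → Orwell → Cedar → Denton → Ash → Ridge (or its reverse).

Shortest round trip = 56.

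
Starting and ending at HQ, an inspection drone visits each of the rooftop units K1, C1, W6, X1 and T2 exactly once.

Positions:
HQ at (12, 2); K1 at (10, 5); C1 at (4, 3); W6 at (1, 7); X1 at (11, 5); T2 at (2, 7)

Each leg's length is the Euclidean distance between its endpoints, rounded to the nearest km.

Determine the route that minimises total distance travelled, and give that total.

Shortest round trip = 26 km.

There are 60 distinct closed tours to check (reversals are equivalent).
HQ - K1 - C1 - W6 - X1 - T2 - HQ: 4+6+5+10+9+11 = 45
HQ - K1 - C1 - W6 - T2 - X1 - HQ: 4+6+5+1+9+3 = 28
HQ - K1 - C1 - X1 - W6 - T2 - HQ: 4+6+7+10+1+11 = 39
HQ - K1 - C1 - X1 - T2 - W6 - HQ: 4+6+7+9+1+12 = 39
HQ - K1 - C1 - T2 - W6 - X1 - HQ: 4+6+4+1+10+3 = 28
HQ - K1 - C1 - T2 - X1 - W6 - HQ: 4+6+4+9+10+12 = 45
HQ - K1 - W6 - C1 - X1 - T2 - HQ: 4+9+5+7+9+11 = 45
HQ - K1 - W6 - C1 - T2 - X1 - HQ: 4+9+5+4+9+3 = 34
HQ - K1 - W6 - X1 - C1 - T2 - HQ: 4+9+10+7+4+11 = 45
HQ - K1 - W6 - X1 - T2 - C1 - HQ: 4+9+10+9+4+8 = 44
HQ - K1 - W6 - T2 - C1 - X1 - HQ: 4+9+1+4+7+3 = 28
HQ - K1 - W6 - T2 - X1 - C1 - HQ: 4+9+1+9+7+8 = 38
HQ - K1 - X1 - C1 - W6 - T2 - HQ: 4+1+7+5+1+11 = 29
HQ - K1 - X1 - C1 - T2 - W6 - HQ: 4+1+7+4+1+12 = 29
… (46 more)
HQ - C1 - W6 - T2 - K1 - X1 - HQ: 8+5+1+8+1+3 = 26  ← best
The minimum is 26.
One optimal route: HQ → C1 → W6 → T2 → K1 → X1 → HQ (or its reverse).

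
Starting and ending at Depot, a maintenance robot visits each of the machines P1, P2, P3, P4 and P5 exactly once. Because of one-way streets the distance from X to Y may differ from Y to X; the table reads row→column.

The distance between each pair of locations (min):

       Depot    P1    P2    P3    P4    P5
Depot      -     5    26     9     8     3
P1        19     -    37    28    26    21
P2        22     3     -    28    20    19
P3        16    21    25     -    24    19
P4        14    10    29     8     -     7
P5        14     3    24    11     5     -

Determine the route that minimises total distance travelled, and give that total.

Depot-P1-P2-P3-P4-P5-Depot: 5+37+28+24+7+14 = 115
Depot-P1-P2-P3-P5-P4-Depot: 5+37+28+19+5+14 = 108
Depot-P1-P2-P4-P3-P5-Depot: 5+37+20+8+19+14 = 103
Depot-P1-P2-P4-P5-P3-Depot: 5+37+20+7+11+16 = 96
Depot-P1-P2-P5-P3-P4-Depot: 5+37+19+11+24+14 = 110
Depot-P1-P2-P5-P4-P3-Depot: 5+37+19+5+8+16 = 90
Depot-P1-P3-P2-P4-P5-Depot: 5+28+25+20+7+14 = 99
Depot-P1-P3-P2-P5-P4-Depot: 5+28+25+19+5+14 = 96
Depot-P1-P3-P4-P2-P5-Depot: 5+28+24+29+19+14 = 119
Depot-P1-P3-P4-P5-P2-Depot: 5+28+24+7+24+22 = 110
Depot-P1-P3-P5-P2-P4-Depot: 5+28+19+24+20+14 = 110
Depot-P1-P3-P5-P4-P2-Depot: 5+28+19+5+29+22 = 108
Depot-P1-P4-P2-P3-P5-Depot: 5+26+29+28+19+14 = 121
Depot-P1-P4-P2-P5-P3-Depot: 5+26+29+19+11+16 = 106
… (106 more)
Depot-P5-P4-P3-P2-P1-Depot: 3+5+8+25+3+19 = 63  ← best
The minimum is 63.
One optimal route: Depot → P5 → P4 → P3 → P2 → P1 → Depot.

Minimum total distance: 63 min.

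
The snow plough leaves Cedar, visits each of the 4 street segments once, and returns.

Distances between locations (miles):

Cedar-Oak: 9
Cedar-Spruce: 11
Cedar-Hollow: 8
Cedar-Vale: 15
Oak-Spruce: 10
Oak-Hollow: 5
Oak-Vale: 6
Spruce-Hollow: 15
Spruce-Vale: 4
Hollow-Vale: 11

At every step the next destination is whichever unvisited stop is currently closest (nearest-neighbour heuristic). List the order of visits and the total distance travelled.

Nearest-neighbour total = 34 miles; route Cedar → Hollow → Oak → Vale → Spruce → Cedar.

Cedar → [Hollow:8 / Oak:9 / Spruce:11 / Vale:15] → Hollow (8)
Hollow → [Oak:5 / Vale:11 / Spruce:15] → Oak (5)
Oak → [Vale:6 / Spruce:10] → Vale (6)
Vale → [Spruce:4] → Spruce (4)
Return Spruce→Cedar: 11.
Total = 8 + 5 + 6 + 4 + 11 = 34.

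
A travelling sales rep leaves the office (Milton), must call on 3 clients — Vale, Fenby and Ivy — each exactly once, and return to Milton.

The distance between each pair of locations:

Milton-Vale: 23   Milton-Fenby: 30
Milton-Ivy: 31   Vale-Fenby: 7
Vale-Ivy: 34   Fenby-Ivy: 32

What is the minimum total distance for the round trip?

93 — the shortest possible round trip.

Milton → Vale → Fenby → Ivy → Milton: 23+7+32+31 = 93
Milton → Vale → Ivy → Fenby → Milton: 23+34+32+30 = 119
Milton → Fenby → Vale → Ivy → Milton: 30+7+34+31 = 102
The minimum is 93.
One optimal route: Milton → Vale → Fenby → Ivy → Milton (or its reverse).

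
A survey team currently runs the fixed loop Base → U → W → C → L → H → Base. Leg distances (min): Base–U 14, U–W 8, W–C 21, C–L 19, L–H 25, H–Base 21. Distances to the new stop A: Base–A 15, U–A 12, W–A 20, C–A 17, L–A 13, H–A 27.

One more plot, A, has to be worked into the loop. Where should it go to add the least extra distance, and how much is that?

Insertion cost between consecutive stops i–j is d(i,A) + d(A,j) − d(i,j):
  between Base and U: 15 + 12 − 14 = 13
  between U and W: 12 + 20 − 8 = 24
  between W and C: 20 + 17 − 21 = 16
  between C and L: 17 + 13 − 19 = 11
  between L and H: 13 + 27 − 25 = 15
  between H and Base: 27 + 15 − 21 = 21
Cheapest insertion is between C and L, adding 11.
New total = 108 + 11 = 119.

Adding 11 min by placing A on the C–L leg.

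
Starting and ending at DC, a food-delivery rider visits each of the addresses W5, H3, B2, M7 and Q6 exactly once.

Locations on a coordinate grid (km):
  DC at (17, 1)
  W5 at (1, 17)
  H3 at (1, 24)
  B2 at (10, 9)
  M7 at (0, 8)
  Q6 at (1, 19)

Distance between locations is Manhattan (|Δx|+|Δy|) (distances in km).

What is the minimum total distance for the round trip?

Minimum total distance: 80 km.

DC - W5 - H3 - B2 - M7 - Q6 - DC: 32+7+24+11+12+34 = 120
DC - W5 - H3 - B2 - Q6 - M7 - DC: 32+7+24+19+12+24 = 118
DC - W5 - H3 - M7 - B2 - Q6 - DC: 32+7+17+11+19+34 = 120
DC - W5 - H3 - M7 - Q6 - B2 - DC: 32+7+17+12+19+15 = 102
DC - W5 - H3 - Q6 - B2 - M7 - DC: 32+7+5+19+11+24 = 98
DC - W5 - H3 - Q6 - M7 - B2 - DC: 32+7+5+12+11+15 = 82
DC - W5 - B2 - H3 - M7 - Q6 - DC: 32+17+24+17+12+34 = 136
DC - W5 - B2 - H3 - Q6 - M7 - DC: 32+17+24+5+12+24 = 114
DC - W5 - B2 - M7 - H3 - Q6 - DC: 32+17+11+17+5+34 = 116
DC - W5 - B2 - M7 - Q6 - H3 - DC: 32+17+11+12+5+39 = 116
DC - W5 - B2 - Q6 - H3 - M7 - DC: 32+17+19+5+17+24 = 114
DC - W5 - B2 - Q6 - M7 - H3 - DC: 32+17+19+12+17+39 = 136
DC - W5 - M7 - H3 - B2 - Q6 - DC: 32+10+17+24+19+34 = 136
DC - W5 - M7 - H3 - Q6 - B2 - DC: 32+10+17+5+19+15 = 98
… (46 more)
DC - B2 - W5 - H3 - Q6 - M7 - DC: 15+17+7+5+12+24 = 80  ← best
The minimum is 80.
One optimal route: DC → B2 → W5 → H3 → Q6 → M7 → DC (or its reverse).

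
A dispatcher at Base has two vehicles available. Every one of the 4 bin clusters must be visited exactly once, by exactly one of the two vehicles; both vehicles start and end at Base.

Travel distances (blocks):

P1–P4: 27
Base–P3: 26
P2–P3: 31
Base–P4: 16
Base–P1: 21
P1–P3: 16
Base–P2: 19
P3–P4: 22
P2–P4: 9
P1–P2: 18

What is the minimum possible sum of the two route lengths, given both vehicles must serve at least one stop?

Try each way of splitting the stops between the two vehicles (each non-empty) and, for each split, find the best tour for each vehicle:
  {P1} + {P2, P3, P4}: 42 + 76 = 118
  {P2} + {P1, P3, P4}: 38 + 75 = 113
  {P1, P2} + {P3, P4}: 58 + 64 = 122
  {P3} + {P1, P2, P4}: 52 + 64 = 116
  {P1, P3} + {P2, P4}: 63 + 44 = 107
  {P2, P3} + {P1, P4}: 76 + 64 = 140
  … (7 splits in total)
Best: vehicle 1 Base → P1 → P3 → Base = 63; vehicle 2 Base → P2 → P4 → Base = 44; combined 107.

107 blocks — the smallest possible combined total.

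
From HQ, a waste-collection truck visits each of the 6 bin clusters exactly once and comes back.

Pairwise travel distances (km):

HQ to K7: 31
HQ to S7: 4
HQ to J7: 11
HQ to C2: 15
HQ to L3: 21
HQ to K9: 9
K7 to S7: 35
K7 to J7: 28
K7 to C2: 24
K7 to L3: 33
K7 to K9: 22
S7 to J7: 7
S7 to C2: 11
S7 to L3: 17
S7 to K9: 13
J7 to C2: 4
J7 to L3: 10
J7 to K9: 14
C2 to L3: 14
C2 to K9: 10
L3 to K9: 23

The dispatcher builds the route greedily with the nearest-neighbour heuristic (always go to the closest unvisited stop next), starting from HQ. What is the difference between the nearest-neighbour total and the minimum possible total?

The nearest-neighbour route is 11 km longer than optimal.

HQ: S7=4, K9=9, J7=11, C2=15, L3=21, K7=31 ⇒ S7
S7: J7=7, C2=11, K9=13, L3=17, K7=35 ⇒ J7
J7: C2=4, L3=10, K9=14, K7=28 ⇒ C2
C2: K9=10, L3=14, K7=24 ⇒ K9
K9: K7=22, L3=23 ⇒ K7
K7: L3=33 ⇒ L3
NN route HQ → S7 → J7 → C2 → K9 → K7 → L3 → HQ costs 101.
Optimal: HQ → S7 → J7 → L3 → C2 → K7 → K9 → HQ costs 90 (by enumerating all 360 distinct tours).
Excess = 101 − 90 = 11.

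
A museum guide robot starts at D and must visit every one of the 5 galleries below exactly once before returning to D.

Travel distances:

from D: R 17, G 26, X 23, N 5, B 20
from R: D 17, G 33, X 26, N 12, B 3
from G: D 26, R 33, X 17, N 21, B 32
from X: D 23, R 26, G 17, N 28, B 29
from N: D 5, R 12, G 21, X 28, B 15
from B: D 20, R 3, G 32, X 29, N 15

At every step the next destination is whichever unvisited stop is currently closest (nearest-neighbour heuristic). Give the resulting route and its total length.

Nearest-neighbour total = 92; route D → N → R → B → X → G → D.

From D: distances to unvisited — N=5, R=17, B=20, X=23, G=26. Nearest is N (5).
From N: distances to unvisited — R=12, B=15, G=21, X=28. Nearest is R (12).
From R: distances to unvisited — B=3, X=26, G=33. Nearest is B (3).
From B: distances to unvisited — X=29, G=32. Nearest is X (29).
From X: distances to unvisited — G=17. Nearest is G (17).
Return G→D: 26.
Total = 5 + 12 + 3 + 29 + 17 + 26 = 92.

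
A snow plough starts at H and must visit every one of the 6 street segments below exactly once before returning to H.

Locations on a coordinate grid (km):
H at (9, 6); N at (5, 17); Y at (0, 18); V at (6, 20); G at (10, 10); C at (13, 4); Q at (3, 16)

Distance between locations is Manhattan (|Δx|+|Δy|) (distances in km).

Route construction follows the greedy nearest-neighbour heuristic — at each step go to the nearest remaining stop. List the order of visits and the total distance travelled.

Nearest-neighbour total = 68 km; route H → G → C → N → Q → Y → V → H.

H → [G:5 / C:6 / N:15 / Q:16 / V:17 / Y:21] → G (5)
G → [C:9 / N:12 / Q:13 / V:14 / Y:18] → C (9)
C → [N:21 / Q:22 / V:23 / Y:27] → N (21)
N → [Q:3 / V:4 / Y:6] → Q (3)
Q → [Y:5 / V:7] → Y (5)
Y → [V:8] → V (8)
Return V→H: 17.
Total = 5 + 9 + 21 + 3 + 5 + 8 + 17 = 68.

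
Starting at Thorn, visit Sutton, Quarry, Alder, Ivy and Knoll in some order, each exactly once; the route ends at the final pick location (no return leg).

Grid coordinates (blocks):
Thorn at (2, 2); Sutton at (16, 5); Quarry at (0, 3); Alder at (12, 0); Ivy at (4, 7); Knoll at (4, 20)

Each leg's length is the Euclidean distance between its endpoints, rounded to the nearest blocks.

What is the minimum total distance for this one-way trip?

There are 5! = 120 possible orderings.
Thorn - Sutton - Quarry - Alder - Ivy - Knoll: 14+16+12+11+13 = 66
Thorn - Sutton - Quarry - Alder - Knoll - Ivy: 14+16+12+22+13 = 77
Thorn - Sutton - Quarry - Ivy - Alder - Knoll: 14+16+6+11+22 = 69
Thorn - Sutton - Quarry - Ivy - Knoll - Alder: 14+16+6+13+22 = 71
Thorn - Sutton - Quarry - Knoll - Alder - Ivy: 14+16+17+22+11 = 80
Thorn - Sutton - Quarry - Knoll - Ivy - Alder: 14+16+17+13+11 = 71
Thorn - Sutton - Alder - Quarry - Ivy - Knoll: 14+6+12+6+13 = 51
Thorn - Sutton - Alder - Quarry - Knoll - Ivy: 14+6+12+17+13 = 62
Thorn - Sutton - Alder - Ivy - Quarry - Knoll: 14+6+11+6+17 = 54
Thorn - Sutton - Alder - Ivy - Knoll - Quarry: 14+6+11+13+17 = 61
Thorn - Sutton - Alder - Knoll - Quarry - Ivy: 14+6+22+17+6 = 65
Thorn - Sutton - Alder - Knoll - Ivy - Quarry: 14+6+22+13+6 = 61
Thorn - Sutton - Ivy - Quarry - Alder - Knoll: 14+12+6+12+22 = 66
Thorn - Sutton - Ivy - Quarry - Knoll - Alder: 14+12+6+17+22 = 71
… (106 more)
Thorn - Quarry - Ivy - Alder - Sutton - Knoll: 2+6+11+6+19 = 44  ← best
The minimum is 44.
One shortest path: Thorn → Quarry → Ivy → Alder → Sutton → Knoll.

Minimum one-way distance = 44 blocks.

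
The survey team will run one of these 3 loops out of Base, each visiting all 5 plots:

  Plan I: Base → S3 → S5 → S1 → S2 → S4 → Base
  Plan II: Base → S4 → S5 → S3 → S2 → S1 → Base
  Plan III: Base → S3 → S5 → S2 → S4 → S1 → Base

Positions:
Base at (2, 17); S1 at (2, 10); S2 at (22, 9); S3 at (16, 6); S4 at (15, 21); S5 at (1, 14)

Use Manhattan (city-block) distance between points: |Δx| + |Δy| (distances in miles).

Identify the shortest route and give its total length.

Plan I: 25 + 23 + 5 + 21 + 19 + 17 = 110
Plan II: 17 + 21 + 23 + 9 + 21 + 7 = 98
Plan III: 25 + 23 + 26 + 19 + 24 + 7 = 124

Shortest is Plan II, total 98 miles.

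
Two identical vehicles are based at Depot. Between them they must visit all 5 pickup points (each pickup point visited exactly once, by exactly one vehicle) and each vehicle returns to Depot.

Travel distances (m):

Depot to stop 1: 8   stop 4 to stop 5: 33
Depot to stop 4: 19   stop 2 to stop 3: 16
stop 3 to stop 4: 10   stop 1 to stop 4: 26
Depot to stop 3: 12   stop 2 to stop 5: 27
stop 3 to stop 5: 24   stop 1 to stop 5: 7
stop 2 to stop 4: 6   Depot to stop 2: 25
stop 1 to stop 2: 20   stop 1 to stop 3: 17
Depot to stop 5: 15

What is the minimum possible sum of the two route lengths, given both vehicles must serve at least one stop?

83 m — the smallest possible combined total.

Try each way of splitting the stops between the two vehicles (each non-empty) and, for each split, find the best tour for each vehicle:
  {stop 1} + {stop 2, stop 3, stop 4, stop 5}: 16 + 70 = 86
  {stop 2} + {stop 1, stop 3, stop 4, stop 5}: 50 + 68 = 118
  {stop 1, stop 2} + {stop 3, stop 4, stop 5}: 53 + 68 = 121
  {stop 3} + {stop 1, stop 2, stop 4, stop 5}: 24 + 67 = 91
  {stop 1, stop 3} + {stop 2, stop 4, stop 5}: 37 + 67 = 104
  {stop 2, stop 3} + {stop 1, stop 4, stop 5}: 53 + 67 = 120
  … (15 splits in total)
  {stop 2, stop 3, stop 4} + {stop 1, stop 5}: 53 + 30 = 83  ← best
Best: vehicle 1 Depot → stop 2 → stop 4 → stop 3 → Depot = 53; vehicle 2 Depot → stop 1 → stop 5 → Depot = 30; combined 83.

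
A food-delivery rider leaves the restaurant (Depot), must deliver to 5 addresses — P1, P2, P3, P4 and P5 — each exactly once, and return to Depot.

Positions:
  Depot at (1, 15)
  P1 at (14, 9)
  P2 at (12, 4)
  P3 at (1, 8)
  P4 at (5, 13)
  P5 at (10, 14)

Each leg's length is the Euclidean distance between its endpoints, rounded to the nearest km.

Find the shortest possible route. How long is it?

With 5 stops there are 5!/2 = 60 distinct round trips (a route and its reverse cost the same).
Depot - P1 - P2 - P3 - P4 - P5 - Depot: 14+5+12+6+5+9 = 51
Depot - P1 - P2 - P3 - P5 - P4 - Depot: 14+5+12+11+5+4 = 51
Depot - P1 - P2 - P4 - P3 - P5 - Depot: 14+5+11+6+11+9 = 56
Depot - P1 - P2 - P4 - P5 - P3 - Depot: 14+5+11+5+11+7 = 53
Depot - P1 - P2 - P5 - P3 - P4 - Depot: 14+5+10+11+6+4 = 50
Depot - P1 - P2 - P5 - P4 - P3 - Depot: 14+5+10+5+6+7 = 47
Depot - P1 - P3 - P2 - P4 - P5 - Depot: 14+13+12+11+5+9 = 64
Depot - P1 - P3 - P2 - P5 - P4 - Depot: 14+13+12+10+5+4 = 58
Depot - P1 - P3 - P4 - P2 - P5 - Depot: 14+13+6+11+10+9 = 63
Depot - P1 - P3 - P4 - P5 - P2 - Depot: 14+13+6+5+10+16 = 64
Depot - P1 - P3 - P5 - P2 - P4 - Depot: 14+13+11+10+11+4 = 63
Depot - P1 - P3 - P5 - P4 - P2 - Depot: 14+13+11+5+11+16 = 70
Depot - P1 - P4 - P2 - P3 - P5 - Depot: 14+10+11+12+11+9 = 67
Depot - P1 - P4 - P2 - P5 - P3 - Depot: 14+10+11+10+11+7 = 63
… (46 more)
Depot - P3 - P2 - P1 - P5 - P4 - Depot: 7+12+5+6+5+4 = 39  ← best
The minimum is 39.
One optimal route: Depot → P3 → P2 → P1 → P5 → P4 → Depot (or its reverse).

Shortest round trip = 39 km.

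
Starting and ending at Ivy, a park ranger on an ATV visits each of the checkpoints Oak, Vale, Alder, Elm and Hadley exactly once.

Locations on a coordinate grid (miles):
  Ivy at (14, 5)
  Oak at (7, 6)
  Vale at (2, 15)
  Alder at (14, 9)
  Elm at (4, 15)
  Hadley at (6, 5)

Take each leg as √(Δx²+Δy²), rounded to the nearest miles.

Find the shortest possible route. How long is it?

Ivy → Oak → Vale → Alder → Elm → Hadley → Ivy: 7+10+13+12+10+8 = 60
Ivy → Oak → Vale → Alder → Hadley → Elm → Ivy: 7+10+13+9+10+14 = 63
Ivy → Oak → Vale → Elm → Alder → Hadley → Ivy: 7+10+2+12+9+8 = 48
Ivy → Oak → Vale → Elm → Hadley → Alder → Ivy: 7+10+2+10+9+4 = 42
Ivy → Oak → Vale → Hadley → Alder → Elm → Ivy: 7+10+11+9+12+14 = 63
Ivy → Oak → Vale → Hadley → Elm → Alder → Ivy: 7+10+11+10+12+4 = 54
Ivy → Oak → Alder → Vale → Elm → Hadley → Ivy: 7+8+13+2+10+8 = 48
Ivy → Oak → Alder → Vale → Hadley → Elm → Ivy: 7+8+13+11+10+14 = 63
Ivy → Oak → Alder → Elm → Vale → Hadley → Ivy: 7+8+12+2+11+8 = 48
Ivy → Oak → Alder → Elm → Hadley → Vale → Ivy: 7+8+12+10+11+16 = 64
Ivy → Oak → Alder → Hadley → Vale → Elm → Ivy: 7+8+9+11+2+14 = 51
Ivy → Oak → Alder → Hadley → Elm → Vale → Ivy: 7+8+9+10+2+16 = 52
Ivy → Oak → Elm → Vale → Alder → Hadley → Ivy: 7+9+2+13+9+8 = 48
Ivy → Oak → Elm → Vale → Hadley → Alder → Ivy: 7+9+2+11+9+4 = 42
… (46 more)
Ivy → Oak → Hadley → Vale → Elm → Alder → Ivy: 7+1+11+2+12+4 = 37  ← best
The minimum is 37.
One optimal route: Ivy → Oak → Hadley → Vale → Elm → Alder → Ivy (or its reverse).

Minimum total distance: 37 miles.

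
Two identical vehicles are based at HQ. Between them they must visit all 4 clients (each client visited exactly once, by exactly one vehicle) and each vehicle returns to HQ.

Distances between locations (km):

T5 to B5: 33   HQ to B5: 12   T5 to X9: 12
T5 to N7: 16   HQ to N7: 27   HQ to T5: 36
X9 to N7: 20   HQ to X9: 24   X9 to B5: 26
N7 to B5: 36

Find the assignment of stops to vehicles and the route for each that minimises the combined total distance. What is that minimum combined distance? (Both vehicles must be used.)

103 km — the smallest possible combined total.

Try each way of splitting the stops between the two vehicles (each non-empty) and, for each split, find the best tour for each vehicle:
  {T5} + {X9, N7, B5}: 72 + 85 = 157
  {X9} + {T5, N7, B5}: 48 + 88 = 136
  {T5, X9} + {N7, B5}: 72 + 75 = 147
  {N7} + {T5, X9, B5}: 54 + 81 = 135
  {T5, N7} + {X9, B5}: 79 + 62 = 141
  {X9, N7} + {T5, B5}: 71 + 81 = 152
  … (7 splits in total)
  {T5, X9, N7} + {B5}: 79 + 24 = 103  ← best
Best: vehicle 1 HQ → X9 → T5 → N7 → HQ = 79; vehicle 2 HQ → B5 → HQ = 24; combined 103.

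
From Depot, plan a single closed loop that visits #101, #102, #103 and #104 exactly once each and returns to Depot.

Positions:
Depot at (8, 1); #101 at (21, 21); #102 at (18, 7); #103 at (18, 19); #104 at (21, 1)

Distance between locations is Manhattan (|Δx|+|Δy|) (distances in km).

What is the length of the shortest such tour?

There are 12 distinct closed tours to check (reversals are equivalent).
Depot-#101-#102-#103-#104-Depot: 33+17+12+21+13 = 96
Depot-#101-#102-#104-#103-Depot: 33+17+9+21+28 = 108
Depot-#101-#103-#102-#104-Depot: 33+5+12+9+13 = 72
Depot-#101-#103-#104-#102-Depot: 33+5+21+9+16 = 84
Depot-#101-#104-#102-#103-Depot: 33+20+9+12+28 = 102
Depot-#101-#104-#103-#102-Depot: 33+20+21+12+16 = 102
Depot-#102-#101-#103-#104-Depot: 16+17+5+21+13 = 72
Depot-#102-#101-#104-#103-Depot: 16+17+20+21+28 = 102
Depot-#102-#103-#101-#104-Depot: 16+12+5+20+13 = 66
Depot-#102-#104-#101-#103-Depot: 16+9+20+5+28 = 78
Depot-#103-#101-#102-#104-Depot: 28+5+17+9+13 = 72
Depot-#103-#102-#101-#104-Depot: 28+12+17+20+13 = 90
The minimum is 66.
One optimal route: Depot → #102 → #103 → #101 → #104 → Depot (or its reverse).

66 km — the shortest possible round trip.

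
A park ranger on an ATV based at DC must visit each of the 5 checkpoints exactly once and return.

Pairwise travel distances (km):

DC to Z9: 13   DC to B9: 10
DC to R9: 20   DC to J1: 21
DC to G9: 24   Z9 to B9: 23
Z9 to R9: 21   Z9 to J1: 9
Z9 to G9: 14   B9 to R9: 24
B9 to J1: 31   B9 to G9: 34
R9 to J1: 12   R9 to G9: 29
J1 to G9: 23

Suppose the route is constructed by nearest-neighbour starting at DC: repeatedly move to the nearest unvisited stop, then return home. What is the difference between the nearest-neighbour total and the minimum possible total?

From DC: B9=10, Z9=13, R9=20, J1=21, G9=24 → choose B9 (10).
From B9: Z9=23, R9=24, J1=31, G9=34 → choose Z9 (23).
From Z9: J1=9, G9=14, R9=21 → choose J1 (9).
From J1: R9=12, G9=23 → choose R9 (12).
From R9: G9=29 → choose G9 (29).
NN route DC → B9 → Z9 → J1 → R9 → G9 → DC costs 107.
Optimal: DC → B9 → R9 → J1 → Z9 → G9 → DC costs 93 (by enumerating all 60 distinct tours).
Excess = 107 − 93 = 14.

Excess over optimum: 14 km.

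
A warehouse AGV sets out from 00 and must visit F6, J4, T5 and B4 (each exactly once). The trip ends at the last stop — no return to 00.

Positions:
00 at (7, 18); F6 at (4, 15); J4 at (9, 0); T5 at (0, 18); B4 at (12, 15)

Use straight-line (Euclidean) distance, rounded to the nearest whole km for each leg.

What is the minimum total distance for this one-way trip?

There are 4! = 24 possible orderings.
00 - F6 - J4 - T5 - B4: 4+16+20+12 = 52
00 - F6 - J4 - B4 - T5: 4+16+15+12 = 47
00 - F6 - T5 - J4 - B4: 4+5+20+15 = 44
00 - F6 - T5 - B4 - J4: 4+5+12+15 = 36
00 - F6 - B4 - J4 - T5: 4+8+15+20 = 47
00 - F6 - B4 - T5 - J4: 4+8+12+20 = 44
00 - J4 - F6 - T5 - B4: 18+16+5+12 = 51
00 - J4 - F6 - B4 - T5: 18+16+8+12 = 54
00 - J4 - T5 - F6 - B4: 18+20+5+8 = 51
00 - J4 - T5 - B4 - F6: 18+20+12+8 = 58
00 - J4 - B4 - F6 - T5: 18+15+8+5 = 46
00 - J4 - B4 - T5 - F6: 18+15+12+5 = 50
00 - T5 - F6 - J4 - B4: 7+5+16+15 = 43
00 - T5 - F6 - B4 - J4: 7+5+8+15 = 35
… (10 more)
The minimum is 35.
One shortest path: 00 → T5 → F6 → B4 → J4.

Shortest open route: 35 km.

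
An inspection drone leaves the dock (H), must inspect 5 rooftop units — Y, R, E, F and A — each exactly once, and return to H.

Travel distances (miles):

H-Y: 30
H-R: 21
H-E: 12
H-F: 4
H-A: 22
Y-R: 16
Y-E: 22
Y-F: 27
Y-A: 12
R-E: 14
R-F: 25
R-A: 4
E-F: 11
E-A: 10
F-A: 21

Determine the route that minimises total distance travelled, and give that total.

With 5 stops there are 5!/2 = 60 distinct round trips (a route and its reverse cost the same).
H→Y→R→E→F→A→H: 30+16+14+11+21+22 = 114
H→Y→R→E→A→F→H: 30+16+14+10+21+4 = 95
H→Y→R→F→E→A→H: 30+16+25+11+10+22 = 114
H→Y→R→F→A→E→H: 30+16+25+21+10+12 = 114
H→Y→R→A→E→F→H: 30+16+4+10+11+4 = 75
H→Y→R→A→F→E→H: 30+16+4+21+11+12 = 94
H→Y→E→R→F→A→H: 30+22+14+25+21+22 = 134
H→Y→E→R→A→F→H: 30+22+14+4+21+4 = 95
H→Y→E→F→R→A→H: 30+22+11+25+4+22 = 114
H→Y→E→F→A→R→H: 30+22+11+21+4+21 = 109
H→Y→E→A→R→F→H: 30+22+10+4+25+4 = 95
H→Y→E→A→F→R→H: 30+22+10+21+25+21 = 129
H→Y→F→R→E→A→H: 30+27+25+14+10+22 = 128
H→Y→F→R→A→E→H: 30+27+25+4+10+12 = 108
… (46 more)
H→E→R→A→Y→F→H: 12+14+4+12+27+4 = 73  ← best
The minimum is 73.
One optimal route: H → E → R → A → Y → F → H (or its reverse).

Minimum total distance: 73 miles.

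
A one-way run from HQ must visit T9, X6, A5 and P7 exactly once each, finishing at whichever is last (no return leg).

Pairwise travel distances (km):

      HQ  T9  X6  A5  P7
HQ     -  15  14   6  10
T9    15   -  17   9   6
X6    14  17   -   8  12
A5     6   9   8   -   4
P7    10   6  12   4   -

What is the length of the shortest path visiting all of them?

There are 4! = 24 possible orderings.
HQ→T9→X6→A5→P7: 15+17+8+4 = 44
HQ→T9→X6→P7→A5: 15+17+12+4 = 48
HQ→T9→A5→X6→P7: 15+9+8+12 = 44
HQ→T9→A5→P7→X6: 15+9+4+12 = 40
HQ→T9→P7→X6→A5: 15+6+12+8 = 41
HQ→T9→P7→A5→X6: 15+6+4+8 = 33
HQ→X6→T9→A5→P7: 14+17+9+4 = 44
HQ→X6→T9→P7→A5: 14+17+6+4 = 41
HQ→X6→A5→T9→P7: 14+8+9+6 = 37
HQ→X6→A5→P7→T9: 14+8+4+6 = 32
HQ→X6→P7→T9→A5: 14+12+6+9 = 41
HQ→X6→P7→A5→T9: 14+12+4+9 = 39
HQ→A5→T9→X6→P7: 6+9+17+12 = 44
HQ→A5→T9→P7→X6: 6+9+6+12 = 33
… (10 more)
The minimum is 32.
One shortest path: HQ → X6 → A5 → P7 → T9.

32 km — the minimum one-way total.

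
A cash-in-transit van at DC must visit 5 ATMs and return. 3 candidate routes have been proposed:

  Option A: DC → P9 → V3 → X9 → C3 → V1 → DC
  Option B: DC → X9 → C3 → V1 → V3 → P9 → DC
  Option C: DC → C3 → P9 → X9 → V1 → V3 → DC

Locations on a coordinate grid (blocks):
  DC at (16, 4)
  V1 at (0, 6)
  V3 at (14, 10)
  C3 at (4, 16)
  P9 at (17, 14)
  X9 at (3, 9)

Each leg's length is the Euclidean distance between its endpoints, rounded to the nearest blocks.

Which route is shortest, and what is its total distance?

Shortest is Option A, total 60 blocks.

Option A: 10 + 5 + 11 + 7 + 11 + 16 = 60
Option B: 14 + 7 + 11 + 15 + 5 + 10 = 62
Option C: 17 + 13 + 15 + 4 + 15 + 6 = 70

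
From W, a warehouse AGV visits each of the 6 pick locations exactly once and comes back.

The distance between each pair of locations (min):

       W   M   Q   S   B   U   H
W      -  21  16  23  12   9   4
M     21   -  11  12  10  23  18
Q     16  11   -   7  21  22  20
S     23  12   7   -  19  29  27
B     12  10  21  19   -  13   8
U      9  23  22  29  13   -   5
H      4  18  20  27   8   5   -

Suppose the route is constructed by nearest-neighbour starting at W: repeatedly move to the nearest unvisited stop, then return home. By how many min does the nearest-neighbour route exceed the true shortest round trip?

From W: H=4, U=9, B=12, Q=16, M=21, S=23 → choose H (4).
From H: U=5, B=8, M=18, Q=20, S=27 → choose U (5).
From U: B=13, Q=22, M=23, S=29 → choose B (13).
From B: M=10, S=19, Q=21 → choose M (10).
From M: Q=11, S=12 → choose Q (11).
From Q: S=7 → choose S (7).
NN route W → H → U → B → M → Q → S → W costs 73.
Optimal: W → Q → S → M → B → U → H → W costs 67 (by enumerating all 360 distinct tours).
Excess = 73 − 67 = 6.

6 min longer than the optimal tour.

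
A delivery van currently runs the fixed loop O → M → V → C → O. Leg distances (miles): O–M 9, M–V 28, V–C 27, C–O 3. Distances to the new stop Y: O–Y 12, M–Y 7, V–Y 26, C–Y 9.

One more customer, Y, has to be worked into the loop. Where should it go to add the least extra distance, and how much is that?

Minimum extra distance: 5 miles, inserting Y between M and V.

Insertion cost between consecutive stops i–j is d(i,Y) + d(Y,j) − d(i,j):
  between O and M: 12 + 7 − 9 = 10
  between M and V: 7 + 26 − 28 = 5
  between V and C: 26 + 9 − 27 = 8
  between C and O: 9 + 12 − 3 = 18
Cheapest insertion is between M and V, adding 5.
New total = 67 + 5 = 72.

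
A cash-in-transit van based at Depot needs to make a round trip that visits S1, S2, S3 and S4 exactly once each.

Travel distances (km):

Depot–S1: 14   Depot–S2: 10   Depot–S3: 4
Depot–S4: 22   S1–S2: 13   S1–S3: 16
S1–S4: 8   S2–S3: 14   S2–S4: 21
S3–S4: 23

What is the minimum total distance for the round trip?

With 4 stops there are 4!/2 = 12 distinct round trips (a route and its reverse cost the same).
Depot → S1 → S2 → S3 → S4 → Depot: 14+13+14+23+22 = 86
Depot → S1 → S2 → S4 → S3 → Depot: 14+13+21+23+4 = 75
Depot → S1 → S3 → S2 → S4 → Depot: 14+16+14+21+22 = 87
Depot → S1 → S3 → S4 → S2 → Depot: 14+16+23+21+10 = 84
Depot → S1 → S4 → S2 → S3 → Depot: 14+8+21+14+4 = 61
Depot → S1 → S4 → S3 → S2 → Depot: 14+8+23+14+10 = 69
Depot → S2 → S1 → S3 → S4 → Depot: 10+13+16+23+22 = 84
Depot → S2 → S1 → S4 → S3 → Depot: 10+13+8+23+4 = 58
Depot → S2 → S3 → S1 → S4 → Depot: 10+14+16+8+22 = 70
Depot → S2 → S4 → S1 → S3 → Depot: 10+21+8+16+4 = 59
Depot → S3 → S1 → S2 → S4 → Depot: 4+16+13+21+22 = 76
Depot → S3 → S2 → S1 → S4 → Depot: 4+14+13+8+22 = 61
The minimum is 58.
One optimal route: Depot → S2 → S1 → S4 → S3 → Depot (or its reverse).

Minimum total distance: 58 km.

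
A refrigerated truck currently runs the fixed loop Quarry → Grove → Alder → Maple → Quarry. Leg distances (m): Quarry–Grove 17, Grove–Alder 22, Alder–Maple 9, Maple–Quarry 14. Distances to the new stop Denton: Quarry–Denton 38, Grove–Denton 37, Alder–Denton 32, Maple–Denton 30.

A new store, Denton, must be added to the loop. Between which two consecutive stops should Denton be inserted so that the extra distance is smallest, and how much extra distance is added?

Insertion cost between consecutive stops i–j is d(i,Denton) + d(Denton,j) − d(i,j):
  between Quarry and Grove: 38 + 37 − 17 = 58
  between Grove and Alder: 37 + 32 − 22 = 47
  between Alder and Maple: 32 + 30 − 9 = 53
  between Maple and Quarry: 30 + 38 − 14 = 54
Cheapest insertion is between Grove and Alder, adding 47.
New total = 62 + 47 = 109.

+47 m — insert Denton between Grove and Alder.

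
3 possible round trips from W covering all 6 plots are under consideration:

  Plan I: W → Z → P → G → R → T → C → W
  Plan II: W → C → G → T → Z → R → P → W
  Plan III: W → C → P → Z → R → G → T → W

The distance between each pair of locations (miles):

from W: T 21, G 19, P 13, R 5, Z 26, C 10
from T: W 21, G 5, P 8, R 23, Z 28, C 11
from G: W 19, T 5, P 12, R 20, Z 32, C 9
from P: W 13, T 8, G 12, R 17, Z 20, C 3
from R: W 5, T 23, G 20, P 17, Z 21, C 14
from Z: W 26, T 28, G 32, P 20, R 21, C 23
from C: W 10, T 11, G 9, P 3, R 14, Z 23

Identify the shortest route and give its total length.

100 miles — Plan III is the shortest.

Plan I: 26 + 20 + 12 + 20 + 23 + 11 + 10 = 122
Plan II: 10 + 9 + 5 + 28 + 21 + 17 + 13 = 103
Plan III: 10 + 3 + 20 + 21 + 20 + 5 + 21 = 100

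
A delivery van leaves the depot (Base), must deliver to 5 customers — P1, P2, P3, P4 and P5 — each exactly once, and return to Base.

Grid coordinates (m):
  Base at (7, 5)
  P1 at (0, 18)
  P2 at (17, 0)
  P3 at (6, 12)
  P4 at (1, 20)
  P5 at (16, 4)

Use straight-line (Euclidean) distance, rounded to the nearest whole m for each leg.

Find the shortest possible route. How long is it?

Minimum total distance: 54 m.

With 5 stops there are 5!/2 = 60 distinct round trips (a route and its reverse cost the same).
Base→P1→P2→P3→P4→P5→Base: 15+25+16+9+22+9 = 96
Base→P1→P2→P3→P5→P4→Base: 15+25+16+13+22+16 = 107
Base→P1→P2→P4→P3→P5→Base: 15+25+26+9+13+9 = 97
Base→P1→P2→P4→P5→P3→Base: 15+25+26+22+13+7 = 108
Base→P1→P2→P5→P3→P4→Base: 15+25+4+13+9+16 = 82
Base→P1→P2→P5→P4→P3→Base: 15+25+4+22+9+7 = 82
Base→P1→P3→P2→P4→P5→Base: 15+8+16+26+22+9 = 96
Base→P1→P3→P2→P5→P4→Base: 15+8+16+4+22+16 = 81
Base→P1→P3→P4→P2→P5→Base: 15+8+9+26+4+9 = 71
Base→P1→P3→P4→P5→P2→Base: 15+8+9+22+4+11 = 69
Base→P1→P3→P5→P2→P4→Base: 15+8+13+4+26+16 = 82
Base→P1→P3→P5→P4→P2→Base: 15+8+13+22+26+11 = 95
Base→P1→P4→P2→P3→P5→Base: 15+2+26+16+13+9 = 81
Base→P1→P4→P2→P5→P3→Base: 15+2+26+4+13+7 = 67
… (46 more)
Base→P1→P4→P3→P5→P2→Base: 15+2+9+13+4+11 = 54  ← best
The minimum is 54.
One optimal route: Base → P1 → P4 → P3 → P5 → P2 → Base (or its reverse).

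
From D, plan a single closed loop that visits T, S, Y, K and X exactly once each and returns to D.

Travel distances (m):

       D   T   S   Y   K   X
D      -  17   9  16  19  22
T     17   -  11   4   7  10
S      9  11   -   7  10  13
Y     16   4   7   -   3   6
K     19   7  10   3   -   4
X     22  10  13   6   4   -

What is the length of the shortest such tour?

With 5 stops there are 5!/2 = 60 distinct round trips (a route and its reverse cost the same).
D - T - S - Y - K - X - D: 17+11+7+3+4+22 = 64
D - T - S - Y - X - K - D: 17+11+7+6+4+19 = 64
D - T - S - K - Y - X - D: 17+11+10+3+6+22 = 69
D - T - S - K - X - Y - D: 17+11+10+4+6+16 = 64
D - T - S - X - Y - K - D: 17+11+13+6+3+19 = 69
D - T - S - X - K - Y - D: 17+11+13+4+3+16 = 64
D - T - Y - S - K - X - D: 17+4+7+10+4+22 = 64
D - T - Y - S - X - K - D: 17+4+7+13+4+19 = 64
D - T - Y - K - S - X - D: 17+4+3+10+13+22 = 69
D - T - Y - K - X - S - D: 17+4+3+4+13+9 = 50
D - T - Y - X - S - K - D: 17+4+6+13+10+19 = 69
D - T - Y - X - K - S - D: 17+4+6+4+10+9 = 50
D - T - K - S - Y - X - D: 17+7+10+7+6+22 = 69
D - T - K - S - X - Y - D: 17+7+10+13+6+16 = 69
… (46 more)
The minimum is 50.
One optimal route: D → T → Y → K → X → S → D (or its reverse).

Minimum total distance: 50 m.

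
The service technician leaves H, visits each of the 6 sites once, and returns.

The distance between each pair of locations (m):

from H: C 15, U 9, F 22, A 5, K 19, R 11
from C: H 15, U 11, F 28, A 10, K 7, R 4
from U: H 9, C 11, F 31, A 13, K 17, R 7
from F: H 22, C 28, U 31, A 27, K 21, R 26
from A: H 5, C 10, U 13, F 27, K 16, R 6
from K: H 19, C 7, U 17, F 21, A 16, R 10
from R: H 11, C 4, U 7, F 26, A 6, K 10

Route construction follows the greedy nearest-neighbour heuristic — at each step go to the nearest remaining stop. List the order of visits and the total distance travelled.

At H the remaining stops are A 5, U 9, R 11, C 15, K 19, F 22; go to A.
At A the remaining stops are R 6, C 10, U 13, K 16, F 27; go to R.
At R the remaining stops are C 4, U 7, K 10, F 26; go to C.
At C the remaining stops are K 7, U 11, F 28; go to K.
At K the remaining stops are U 17, F 21; go to U.
At U the remaining stops are F 31; go to F.
Return F→H: 22.
Total = 5 + 6 + 4 + 7 + 17 + 31 + 22 = 92.

Total distance 92 m via the nearest-neighbour route H → A → R → C → K → U → F → H.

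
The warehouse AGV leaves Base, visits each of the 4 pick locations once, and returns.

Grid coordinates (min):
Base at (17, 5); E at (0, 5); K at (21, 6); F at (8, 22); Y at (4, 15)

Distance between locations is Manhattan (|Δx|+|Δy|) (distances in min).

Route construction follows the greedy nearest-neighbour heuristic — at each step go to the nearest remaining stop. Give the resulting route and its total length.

Total distance 78 min via the nearest-neighbour route Base → K → E → Y → F → Base.

At Base the remaining stops are K 5, E 17, Y 23, F 26; go to K.
At K the remaining stops are E 22, Y 26, F 29; go to E.
At E the remaining stops are Y 14, F 25; go to Y.
At Y the remaining stops are F 11; go to F.
Return F→Base: 26.
Total = 5 + 22 + 14 + 11 + 26 = 78.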